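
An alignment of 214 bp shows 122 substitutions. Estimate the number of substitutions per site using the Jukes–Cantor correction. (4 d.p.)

p = 122/214 ≈ 0.570093.
d = −(3/4) ln(1 − 4p/3) = −0.75 ln(1 − 0.760124) = −0.75 ln(0.239876)
  = −0.75 × (-1.427633) = 1.070725 substitutions/site.

1.0707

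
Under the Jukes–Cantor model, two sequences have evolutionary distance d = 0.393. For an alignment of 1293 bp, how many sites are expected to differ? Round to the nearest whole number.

Invert JC69: p = (3/4)(1 − e^(−4d/3)) = 0.75 × (1 − e^(-0.524)) = 0.75 × (1 − 0.592147) = 0.305890.
Expected differing sites = pL ≈ 0.305890 × 1293 = 395.51577 ≈ 396.

396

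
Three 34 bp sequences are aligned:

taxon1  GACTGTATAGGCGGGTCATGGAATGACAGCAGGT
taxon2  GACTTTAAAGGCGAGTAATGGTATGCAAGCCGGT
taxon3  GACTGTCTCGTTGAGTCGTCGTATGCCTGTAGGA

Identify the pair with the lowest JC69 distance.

taxon1 and taxon2

taxon1–taxon2: 8/34 differ, p = 0.235, d = 0.282.
taxon1–taxon3: 12/34 differ, p = 0.353, d = 0.477.
taxon2–taxon3: 14/34 differ, p = 0.412, d = 0.597.
The smallest distance is between taxon1 and taxon2.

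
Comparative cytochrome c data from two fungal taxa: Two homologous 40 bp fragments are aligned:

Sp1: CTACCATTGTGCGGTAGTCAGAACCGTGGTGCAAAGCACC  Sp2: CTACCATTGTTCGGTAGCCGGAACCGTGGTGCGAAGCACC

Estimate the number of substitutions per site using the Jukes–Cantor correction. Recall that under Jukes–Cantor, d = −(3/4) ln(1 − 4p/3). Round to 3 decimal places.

The sequences differ at 4 of 40 sites (11, 18, 20, 33), so p = 4/40 = 0.1.
d = −(3/4) ln(1 − 4p/3) = −0.75 ln(1 − 0.133333) = −0.75 ln(0.866667)
  = −0.75 × (-0.143100) = 0.107325 substitutions/site.

0.107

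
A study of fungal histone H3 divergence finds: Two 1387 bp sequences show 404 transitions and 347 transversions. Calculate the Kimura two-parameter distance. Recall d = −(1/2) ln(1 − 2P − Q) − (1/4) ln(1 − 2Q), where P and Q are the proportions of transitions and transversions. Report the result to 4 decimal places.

P = 404/1387 ≈ 0.291276 and Q = 347/1387 ≈ 0.25018.
Under the Kimura two-parameter model, d = −½ ln(1 − 2P − Q) − ¼ ln(1 − 2Q).
1 − 2P − Q = 0.167268, giving −½ ln(0.167268) = 0.894079.
1 − 2Q = 0.49964, giving −¼ ln(0.49964) = 0.173467.
d = 0.894079 + 0.173467 = 1.067546.

1.0675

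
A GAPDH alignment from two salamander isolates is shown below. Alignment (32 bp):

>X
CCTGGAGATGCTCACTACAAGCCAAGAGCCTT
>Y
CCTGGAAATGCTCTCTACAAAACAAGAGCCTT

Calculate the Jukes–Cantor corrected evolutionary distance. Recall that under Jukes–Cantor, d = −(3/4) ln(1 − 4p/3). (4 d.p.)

The sequences differ at 4 of 32 sites (7, 14, 21, 22), so p = 4/32 = 0.125.
d = −(3/4) ln(1 − 4p/3) = −0.75 ln(1 − 0.166667) = −0.75 ln(0.833333)
  = −0.75 × (-0.182322) = 0.136742 substitutions/site.

0.1367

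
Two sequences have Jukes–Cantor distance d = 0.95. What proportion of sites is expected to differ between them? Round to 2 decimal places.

0.54

p = (3/4)(1 − e^(−4d/3)) = 0.75 × (1 − e^(-1.266667)) = 0.75 × (1 − 0.281769) = 0.538673.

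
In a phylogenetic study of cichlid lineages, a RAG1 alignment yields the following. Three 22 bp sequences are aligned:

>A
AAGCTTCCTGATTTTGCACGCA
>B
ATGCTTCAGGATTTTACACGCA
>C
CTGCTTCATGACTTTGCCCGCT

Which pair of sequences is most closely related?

A and B

A–B: 4/22 differ, p = 0.182, d = 0.208.
A–C: 6/22 differ, p = 0.273, d = 0.339.
B–C: 6/22 differ, p = 0.273, d = 0.339.
The smallest distance is between A and B.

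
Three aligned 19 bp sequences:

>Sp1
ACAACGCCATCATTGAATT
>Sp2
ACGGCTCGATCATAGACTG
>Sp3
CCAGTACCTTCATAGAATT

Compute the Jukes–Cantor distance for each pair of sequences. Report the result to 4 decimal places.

Sp1–Sp2: 7/19 sites differ → p ≈ 0.368421, d = −0.75 ln(1 − 0.491228) = 0.506816 ≈ 0.5068.
Sp1–Sp3: 6/19 sites differ → p ≈ 0.315789, d = −0.75 ln(1 − 0.421052) = 0.409907 ≈ 0.4099.
Sp2–Sp3: 8/19 sites differ → p ≈ 0.421053, d = −0.75 ln(1 − 0.561404) = 0.618132 ≈ 0.6181.

d(Sp1,Sp2) = 0.5068, d(Sp1,Sp3) = 0.4099, d(Sp2,Sp3) = 0.6181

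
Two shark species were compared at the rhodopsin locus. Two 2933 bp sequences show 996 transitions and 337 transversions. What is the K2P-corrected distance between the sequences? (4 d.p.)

0.8554

P = 996/2933 ≈ 0.339584 and Q = 337/2933 ≈ 0.114899.
Under the Kimura two-parameter model, d = −½ ln(1 − 2P − Q) − ¼ ln(1 − 2Q).
1 − 2P − Q = 0.205933, giving −½ ln(0.205933) = 0.790102.
1 − 2Q = 0.770202, giving −¼ ln(0.770202) = 0.065276.
d = 0.790102 + 0.065276 = 0.855378.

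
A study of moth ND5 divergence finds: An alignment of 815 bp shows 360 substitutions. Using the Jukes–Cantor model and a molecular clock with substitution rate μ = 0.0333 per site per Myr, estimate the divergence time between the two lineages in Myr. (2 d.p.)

10.01

p = 360/815 ≈ 0.441718.
d = −(3/4) ln(1 − 4p/3) = −0.75 ln(1 − 0.588957) = −0.75 ln(0.411043)
  = −0.75 × (-0.889057) = 0.666793 substitutions/site.
Under a molecular clock d = 2μt, so t = d/(2μ) = 0.666793 / (2 × 0.0333) = 10.01 Myr.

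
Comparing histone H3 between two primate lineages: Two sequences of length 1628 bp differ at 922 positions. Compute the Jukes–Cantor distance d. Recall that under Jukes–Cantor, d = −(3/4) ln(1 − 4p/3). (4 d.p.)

p = 922/1628 ≈ 0.566339.
d = −(3/4) ln(1 − 4p/3) = −0.75 ln(1 − 0.755119) = −0.75 ln(0.244881)
  = −0.75 × (-1.406983) = 1.055237 substitutions/site.

1.0552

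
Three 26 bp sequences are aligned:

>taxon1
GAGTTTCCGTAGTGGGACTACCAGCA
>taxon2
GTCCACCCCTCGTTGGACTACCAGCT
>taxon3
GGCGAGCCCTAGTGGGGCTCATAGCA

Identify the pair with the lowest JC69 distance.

taxon1 and taxon2

taxon1–taxon2: 9/26 differ, p = 0.346, d = 0.464.
taxon1–taxon3: 10/26 differ, p = 0.385, d = 0.539.
taxon2–taxon3: 10/26 differ, p = 0.385, d = 0.539.
The smallest distance is between taxon1 and taxon2.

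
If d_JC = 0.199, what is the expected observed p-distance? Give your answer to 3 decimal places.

0.175

p = (3/4)(1 − e^(−4d/3)) = 0.75 × (1 − e^(-0.265333)) = 0.75 × (1 − 0.766951) = 0.174787.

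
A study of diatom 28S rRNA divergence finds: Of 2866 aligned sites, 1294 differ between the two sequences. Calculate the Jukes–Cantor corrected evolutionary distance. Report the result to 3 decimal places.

p = 1294/2866 ≈ 0.4515.
d = −(3/4) ln(1 − 4p/3) = −0.75 ln(1 − 0.602) = −0.75 ln(0.398)
  = −0.75 × (-0.921303) = 0.690977 substitutions/site.

0.691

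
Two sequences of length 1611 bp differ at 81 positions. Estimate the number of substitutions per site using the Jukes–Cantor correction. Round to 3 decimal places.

0.052

p = 81/1611 ≈ 0.050279.
d = −(3/4) ln(1 − 4p/3) = −0.75 ln(1 − 0.067039) = −0.75 ln(0.932961)
  = −0.75 × (-0.069392) = 0.052044 substitutions/site.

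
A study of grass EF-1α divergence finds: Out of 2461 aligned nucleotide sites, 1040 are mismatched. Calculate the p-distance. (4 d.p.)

p = 1040/2461 = 0.422592… ≈ 0.4226 (to 4 d.p.).

0.4226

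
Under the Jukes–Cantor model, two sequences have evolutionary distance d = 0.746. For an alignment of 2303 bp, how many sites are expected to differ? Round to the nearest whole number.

1088

Invert JC69: p = (3/4)(1 − e^(−4d/3)) = 0.75 × (1 − e^(-0.994667)) = 0.75 × (1 − 0.369847) = 0.472615.
Expected differing sites = pL ≈ 0.472615 × 2303 = 1088.432345 ≈ 1088.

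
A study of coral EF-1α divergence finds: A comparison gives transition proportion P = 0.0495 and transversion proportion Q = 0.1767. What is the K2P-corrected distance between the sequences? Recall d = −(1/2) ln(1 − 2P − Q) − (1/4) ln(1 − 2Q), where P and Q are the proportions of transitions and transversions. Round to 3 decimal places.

Under the Kimura two-parameter model, d = −½ ln(1 − 2P − Q) − ¼ ln(1 − 2Q).
1 − 2P − Q = 0.7243, giving −½ ln(0.7243) = 0.161275.
1 − 2Q = 0.6466, giving −¼ ln(0.6466) = 0.109007.
d = 0.161275 + 0.109007 = 0.270282.

0.270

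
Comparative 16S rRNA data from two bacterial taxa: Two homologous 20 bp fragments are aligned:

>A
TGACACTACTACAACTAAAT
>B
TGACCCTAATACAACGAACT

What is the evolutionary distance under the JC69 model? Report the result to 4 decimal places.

The sequences differ at 4 of 20 sites (5, 9, 16, 19), so p = 4/20 = 0.2.
d = −(3/4) ln(1 − 4p/3) = −0.75 ln(1 − 0.266667) = −0.75 ln(0.733333)
  = −0.75 × (-0.310155) = 0.232616 substitutions/site.

0.2326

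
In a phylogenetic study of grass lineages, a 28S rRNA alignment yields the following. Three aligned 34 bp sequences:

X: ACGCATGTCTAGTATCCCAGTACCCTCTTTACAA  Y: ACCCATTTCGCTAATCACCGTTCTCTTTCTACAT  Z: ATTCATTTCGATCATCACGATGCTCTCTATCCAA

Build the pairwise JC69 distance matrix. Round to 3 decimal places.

d(X,Y) = 0.535, d(X,Z) = 0.535, d(Y,Z) = 0.423

X–Y: 13/34 sites differ → p ≈ 0.382353, d = −0.75 ln(1 − 0.509804) = 0.534712 ≈ 0.535.
X–Z: 13/34 sites differ → p ≈ 0.382353, d = −0.75 ln(1 − 0.509804) = 0.534712 ≈ 0.535.
Y–Z: 11/34 sites differ → p ≈ 0.323529, d = −0.75 ln(1 − 0.431372) = 0.423397 ≈ 0.423.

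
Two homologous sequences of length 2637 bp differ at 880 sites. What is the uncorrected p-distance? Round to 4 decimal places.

p = 880/2637 = 0.333712… ≈ 0.3337 (to 4 d.p.).

0.3337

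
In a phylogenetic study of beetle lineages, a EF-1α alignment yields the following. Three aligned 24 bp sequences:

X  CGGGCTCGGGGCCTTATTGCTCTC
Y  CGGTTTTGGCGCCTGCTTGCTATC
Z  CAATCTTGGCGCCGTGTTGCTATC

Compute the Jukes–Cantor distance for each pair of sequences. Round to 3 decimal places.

d(X,Y) = 0.369, d(X,Z) = 0.441, d(Y,Z) = 0.304

X–Y: 7/24 sites differ → p ≈ 0.291667, d = −0.75 ln(1 − 0.388889) = 0.369358 ≈ 0.369.
X–Z: 8/24 sites differ → p ≈ 0.333333, d = −0.75 ln(1 − 0.444444) = 0.440839 ≈ 0.441.
Y–Z: 6/24 sites differ → p = 0.25, d = −0.75 ln(1 − 0.333333) = 0.304098 ≈ 0.304.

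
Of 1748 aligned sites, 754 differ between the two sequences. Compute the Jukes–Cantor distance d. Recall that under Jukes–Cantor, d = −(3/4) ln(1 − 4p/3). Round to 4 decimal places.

p = 754/1748 ≈ 0.43135.
d = −(3/4) ln(1 − 4p/3) = −0.75 ln(1 − 0.575133) = −0.75 ln(0.424867)
  = −0.75 × (-0.855979) = 0.641984 substitutions/site.

0.6420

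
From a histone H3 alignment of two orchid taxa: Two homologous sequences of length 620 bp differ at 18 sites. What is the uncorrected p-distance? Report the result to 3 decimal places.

p = 18/620 = 0.029032… ≈ 0.029 (to 3 d.p.).

0.029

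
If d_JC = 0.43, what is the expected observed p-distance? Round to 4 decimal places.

0.3273

p = (3/4)(1 − e^(−4d/3)) = 0.75 × (1 − e^(-0.573333)) = 0.75 × (1 − 0.563644) = 0.327267.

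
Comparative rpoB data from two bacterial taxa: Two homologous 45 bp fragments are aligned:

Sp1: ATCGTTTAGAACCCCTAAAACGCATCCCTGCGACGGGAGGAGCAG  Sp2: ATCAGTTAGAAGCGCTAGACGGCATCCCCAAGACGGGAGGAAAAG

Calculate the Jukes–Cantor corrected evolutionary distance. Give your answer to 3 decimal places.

The sequences differ at 12 of 45 sites, so p = 12/45 ≈ 0.266667.
d = −(3/4) ln(1 − 4p/3) = −0.75 ln(1 − 0.355556) = −0.75 ln(0.644444)
  = −0.75 × (-0.439367) = 0.329525 substitutions/site.

0.330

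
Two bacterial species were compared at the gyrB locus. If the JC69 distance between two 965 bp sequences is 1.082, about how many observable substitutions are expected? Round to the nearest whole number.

Invert JC69: p = (3/4)(1 − e^(−4d/3)) = 0.75 × (1 − e^(-1.442667)) = 0.75 × (1 − 0.236297) = 0.572777.
Expected differing sites = pL ≈ 0.572777 × 965 = 552.729805 ≈ 553.

553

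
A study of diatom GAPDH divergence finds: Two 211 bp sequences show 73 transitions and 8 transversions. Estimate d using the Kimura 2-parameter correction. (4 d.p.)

P = 73/211 ≈ 0.345972 and Q = 8/211 ≈ 0.037915.
Under the Kimura two-parameter model, d = −½ ln(1 − 2P − Q) − ¼ ln(1 − 2Q).
1 − 2P − Q = 0.270141, giving −½ ln(0.270141) = 0.654406.
1 − 2Q = 0.92417, giving −¼ ln(0.92417) = 0.019715.
d = 0.654406 + 0.019715 = 0.674121.

0.6741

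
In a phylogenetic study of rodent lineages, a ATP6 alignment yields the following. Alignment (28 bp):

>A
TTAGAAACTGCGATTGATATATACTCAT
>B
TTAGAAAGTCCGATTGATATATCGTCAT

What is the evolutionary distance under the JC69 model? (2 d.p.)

The sequences differ at 4 of 28 sites (8, 10, 23, 24), so p = 4/28 ≈ 0.142857.
d = −(3/4) ln(1 − 4p/3) = −0.75 ln(1 − 0.190476) = −0.75 ln(0.809524)
  = −0.75 × (-0.211309) = 0.158482 substitutions/site.

0.16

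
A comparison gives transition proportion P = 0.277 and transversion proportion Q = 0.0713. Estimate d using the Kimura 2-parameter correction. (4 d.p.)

Under the Kimura two-parameter model, d = −½ ln(1 − 2P − Q) − ¼ ln(1 − 2Q).
1 − 2P − Q = 0.3747, giving −½ ln(0.3747) = 0.490815.
1 − 2Q = 0.8574, giving −¼ ln(0.8574) = 0.038463.
d = 0.490815 + 0.038463 = 0.529278.

0.5293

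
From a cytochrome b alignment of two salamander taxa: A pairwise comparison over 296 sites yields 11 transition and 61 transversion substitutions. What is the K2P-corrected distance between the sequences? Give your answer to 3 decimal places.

0.297

P = 11/296 ≈ 0.037162 and Q = 61/296 ≈ 0.206081.
Under the Kimura two-parameter model, d = −½ ln(1 − 2P − Q) − ¼ ln(1 − 2Q).
1 − 2P − Q = 0.719595, giving −½ ln(0.719595) = 0.164533.
1 − 2Q = 0.587838, giving −¼ ln(0.587838) = 0.132826.
d = 0.164533 + 0.132826 = 0.297359.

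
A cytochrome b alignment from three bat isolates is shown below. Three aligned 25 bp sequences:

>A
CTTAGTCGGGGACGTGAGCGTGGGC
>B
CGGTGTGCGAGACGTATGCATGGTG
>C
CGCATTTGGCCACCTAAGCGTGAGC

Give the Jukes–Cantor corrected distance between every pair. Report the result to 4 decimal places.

A–B: 11/25 sites differ → p = 0.44, d = −0.75 ln(1 − 0.586667) = 0.662626 ≈ 0.6626.
A–C: 9/25 sites differ → p = 0.36, d = −0.75 ln(1 − 0.48) = 0.490445 ≈ 0.4904.
B–C: 13/25 sites differ → p = 0.52, d = −0.75 ln(1 − 0.693333) = 0.886495 ≈ 0.8865.

d(A,B) = 0.6626, d(A,C) = 0.4904, d(B,C) = 0.8865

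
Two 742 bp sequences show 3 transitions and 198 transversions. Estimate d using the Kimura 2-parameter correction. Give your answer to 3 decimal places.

P = 3/742 ≈ 0.004043 and Q = 198/742 ≈ 0.266846.
Under the Kimura two-parameter model, d = −½ ln(1 − 2P − Q) − ¼ ln(1 − 2Q).
1 − 2P − Q = 0.725068, giving −½ ln(0.725068) = 0.160745.
1 − 2Q = 0.466308, giving −¼ ln(0.466308) = 0.190727.
d = 0.160745 + 0.190727 = 0.351472.

0.351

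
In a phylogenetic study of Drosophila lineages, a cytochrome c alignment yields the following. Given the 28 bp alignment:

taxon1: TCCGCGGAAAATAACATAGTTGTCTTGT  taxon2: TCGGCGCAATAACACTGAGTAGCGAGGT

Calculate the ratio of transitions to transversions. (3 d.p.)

0.091

Transitions are A↔G and C↔T; transversions are all other mismatches.
Transitions: 1. Transversions: 11.
R = 1/11 = 0.090909… ≈ 0.091 (to 3 d.p.).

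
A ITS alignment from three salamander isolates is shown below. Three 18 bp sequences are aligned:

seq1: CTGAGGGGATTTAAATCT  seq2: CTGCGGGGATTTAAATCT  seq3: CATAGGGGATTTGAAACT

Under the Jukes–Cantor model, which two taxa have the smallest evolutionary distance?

seq1–seq2: 1/18 differ, p = 0.056, d = 0.058.
seq1–seq3: 4/18 differ, p = 0.222, d = 0.264.
seq2–seq3: 5/18 differ, p = 0.278, d = 0.347.
The smallest distance is between seq1 and seq2.

seq1 and seq2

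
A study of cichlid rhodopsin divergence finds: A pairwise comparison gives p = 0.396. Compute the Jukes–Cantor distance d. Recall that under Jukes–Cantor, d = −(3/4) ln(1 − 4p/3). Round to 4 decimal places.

0.5631

d = −(3/4) ln(1 − 4p/3) = −0.75 ln(1 − 0.528) = −0.75 ln(0.472)
  = −0.75 × (-0.750776) = 0.563082 substitutions/site.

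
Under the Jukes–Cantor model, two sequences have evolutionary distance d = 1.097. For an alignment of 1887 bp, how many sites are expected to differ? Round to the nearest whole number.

Invert JC69: p = (3/4)(1 − e^(−4d/3)) = 0.75 × (1 − e^(-1.462667)) = 0.75 × (1 − 0.231618) = 0.576287.
Expected differing sites = pL ≈ 0.576287 × 1887 = 1087.453569 ≈ 1087.

1087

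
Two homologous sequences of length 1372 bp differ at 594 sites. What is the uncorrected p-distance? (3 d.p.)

p = 594/1372 = 0.432944… ≈ 0.433 (to 3 d.p.).

0.433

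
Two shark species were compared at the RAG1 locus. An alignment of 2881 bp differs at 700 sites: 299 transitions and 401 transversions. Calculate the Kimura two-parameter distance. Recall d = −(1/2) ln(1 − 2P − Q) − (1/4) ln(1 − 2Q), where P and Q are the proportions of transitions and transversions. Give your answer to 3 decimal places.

P = 299/2881 ≈ 0.103783 and Q = 401/2881 ≈ 0.139188.
Under the Kimura two-parameter model, d = −½ ln(1 − 2P − Q) − ¼ ln(1 − 2Q).
1 − 2P − Q = 0.653246, giving −½ ln(0.653246) = 0.212901.
1 − 2Q = 0.721624, giving −¼ ln(0.721624) = 0.081563.
d = 0.212901 + 0.081563 = 0.294464.

0.294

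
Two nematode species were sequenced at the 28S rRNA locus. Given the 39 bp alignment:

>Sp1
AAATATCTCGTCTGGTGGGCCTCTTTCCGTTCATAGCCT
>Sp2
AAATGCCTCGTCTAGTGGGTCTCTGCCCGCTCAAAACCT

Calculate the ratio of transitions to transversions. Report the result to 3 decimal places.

Transitions are A↔G and C↔T; transversions are all other mismatches.
Transitions: 7. Transversions: 2.
R = 7/2 = 3.500.

3.500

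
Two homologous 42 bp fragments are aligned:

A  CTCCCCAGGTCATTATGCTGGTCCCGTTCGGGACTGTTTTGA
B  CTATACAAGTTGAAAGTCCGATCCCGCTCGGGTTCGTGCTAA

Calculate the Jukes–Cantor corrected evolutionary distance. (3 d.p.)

0.693

The sequences differ at 19 of 42 sites, so p = 19/42 ≈ 0.452381.
d = −(3/4) ln(1 − 4p/3) = −0.75 ln(1 − 0.603175) = −0.75 ln(0.396825)
  = −0.75 × (-0.924260) = 0.693195 substitutions/site.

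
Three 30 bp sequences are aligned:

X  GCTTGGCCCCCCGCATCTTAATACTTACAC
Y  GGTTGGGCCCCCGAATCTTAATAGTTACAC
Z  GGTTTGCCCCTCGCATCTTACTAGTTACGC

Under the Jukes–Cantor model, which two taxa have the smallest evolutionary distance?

X and Y

X–Y: 4/30 differ, p = 0.133, d = 0.147.
X–Z: 6/30 differ, p = 0.200, d = 0.233.
Y–Z: 6/30 differ, p = 0.200, d = 0.233.
The smallest distance is between X and Y.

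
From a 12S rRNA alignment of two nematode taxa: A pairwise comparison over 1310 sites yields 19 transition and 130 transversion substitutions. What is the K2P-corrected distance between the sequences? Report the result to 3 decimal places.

P = 19/1310 ≈ 0.014504 and Q = 130/1310 ≈ 0.099237.
Under the Kimura two-parameter model, d = −½ ln(1 − 2P − Q) − ¼ ln(1 − 2Q).
1 − 2P − Q = 0.871755, giving −½ ln(0.871755) = 0.068623.
1 − 2Q = 0.801526, giving −¼ ln(0.801526) = 0.055309.
d = 0.068623 + 0.055309 = 0.123932.

0.124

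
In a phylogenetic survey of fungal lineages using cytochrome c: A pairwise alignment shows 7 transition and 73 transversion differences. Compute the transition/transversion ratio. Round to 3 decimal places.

0.096

R = 7/73 = 0.095890… ≈ 0.096 (to 3 d.p.).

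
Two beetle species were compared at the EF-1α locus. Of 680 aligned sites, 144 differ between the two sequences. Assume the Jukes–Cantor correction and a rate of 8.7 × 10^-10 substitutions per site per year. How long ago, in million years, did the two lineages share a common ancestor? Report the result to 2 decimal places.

p = 144/680 ≈ 0.211765.
d = −(3/4) ln(1 − 4p/3) = −0.75 ln(1 − 0.282353) = −0.75 ln(0.717647)
  = −0.75 × (-0.331777) = 0.248833 substitutions/site.
Under a molecular clock d = 2μt, so t = d/(2μ) = 0.248833 / (2 × 8.7 × 10^-10) = 143.01 million years.

143.01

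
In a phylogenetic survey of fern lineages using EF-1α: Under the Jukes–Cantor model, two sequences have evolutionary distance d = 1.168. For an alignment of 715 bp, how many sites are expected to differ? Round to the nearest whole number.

Invert JC69: p = (3/4)(1 − e^(−4d/3)) = 0.75 × (1 − e^(-1.557333)) = 0.75 × (1 − 0.210697) = 0.591977.
Expected differing sites = pL ≈ 0.591977 × 715 = 423.263555 ≈ 423.

423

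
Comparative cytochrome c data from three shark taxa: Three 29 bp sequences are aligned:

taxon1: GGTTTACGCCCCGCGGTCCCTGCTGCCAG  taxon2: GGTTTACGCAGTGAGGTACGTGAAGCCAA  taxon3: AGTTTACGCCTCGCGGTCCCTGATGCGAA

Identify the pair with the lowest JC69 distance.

taxon1–taxon2: 9/29 differ, p = 0.310, d = 0.401.
taxon1–taxon3: 5/29 differ, p = 0.172, d = 0.196.
taxon2–taxon3: 9/29 differ, p = 0.310, d = 0.401.
The smallest distance is between taxon1 and taxon3.

taxon1 and taxon3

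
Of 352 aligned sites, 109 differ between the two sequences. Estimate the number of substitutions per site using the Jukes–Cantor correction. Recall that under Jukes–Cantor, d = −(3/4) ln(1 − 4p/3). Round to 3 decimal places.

p = 109/352 ≈ 0.309659.
d = −(3/4) ln(1 − 4p/3) = −0.75 ln(1 − 0.412879) = −0.75 ln(0.587121)
  = −0.75 × (-0.532524) = 0.399393 substitutions/site.

0.399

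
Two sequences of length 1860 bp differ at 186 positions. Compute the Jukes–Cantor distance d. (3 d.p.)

p = 186/1860 = 0.1.
d = −(3/4) ln(1 − 4p/3) = −0.75 ln(1 − 0.133333) = −0.75 ln(0.866667)
  = −0.75 × (-0.143100) = 0.107325 substitutions/site.

0.107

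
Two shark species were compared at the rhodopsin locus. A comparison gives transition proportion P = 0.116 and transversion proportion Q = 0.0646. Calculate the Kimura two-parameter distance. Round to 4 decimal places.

0.2105

Under the Kimura two-parameter model, d = −½ ln(1 − 2P − Q) − ¼ ln(1 − 2Q).
1 − 2P − Q = 0.7034, giving −½ ln(0.7034) = 0.175915.
1 − 2Q = 0.8708, giving −¼ ln(0.8708) = 0.034586.
d = 0.175915 + 0.034586 = 0.210501.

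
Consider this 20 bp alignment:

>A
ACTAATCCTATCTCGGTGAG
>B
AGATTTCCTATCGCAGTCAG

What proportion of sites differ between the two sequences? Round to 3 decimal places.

The sequences differ at 7 of 20 positions (sites 2, 3, 4, 5, 13, 15, 18).
p = 7/20 = 0.350.

0.350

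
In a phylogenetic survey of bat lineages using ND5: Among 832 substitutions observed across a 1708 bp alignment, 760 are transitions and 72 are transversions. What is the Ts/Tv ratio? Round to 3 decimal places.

R = 760/72 = 10.555555… ≈ 10.556 (to 3 d.p.).

10.556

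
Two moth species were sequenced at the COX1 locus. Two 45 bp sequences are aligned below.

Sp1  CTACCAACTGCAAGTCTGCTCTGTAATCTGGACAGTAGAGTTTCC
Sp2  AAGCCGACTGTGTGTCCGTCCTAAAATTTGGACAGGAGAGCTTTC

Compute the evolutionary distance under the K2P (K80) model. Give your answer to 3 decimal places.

0.521

Of 45 sites, 11 differences are transitions and 5 are transversions, so P = 11/45 ≈ 0.244444 and Q = 5/45 ≈ 0.111111.
Under the Kimura two-parameter model, d = −½ ln(1 − 2P − Q) − ¼ ln(1 − 2Q).
1 − 2P − Q = 0.400001, giving −½ ln(0.400001) = 0.458144.
1 − 2Q = 0.777778, giving −¼ ln(0.777778) = 0.062829.
d = 0.458144 + 0.062829 = 0.520973.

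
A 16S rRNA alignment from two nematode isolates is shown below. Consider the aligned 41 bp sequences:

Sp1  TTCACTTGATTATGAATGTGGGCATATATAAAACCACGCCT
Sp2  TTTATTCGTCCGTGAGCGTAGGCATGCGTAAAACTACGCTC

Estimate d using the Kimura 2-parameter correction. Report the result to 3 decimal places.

0.718

Of 41 sites, 15 differences are transitions and 1 are transversions, so P = 15/41 ≈ 0.365854 and Q = 1/41 ≈ 0.02439.
Under the Kimura two-parameter model, d = −½ ln(1 − 2P − Q) − ¼ ln(1 − 2Q).
1 − 2P − Q = 0.243902, giving −½ ln(0.243902) = 0.705494.
1 − 2Q = 0.95122, giving −¼ ln(0.95122) = 0.012502.
d = 0.705494 + 0.012502 = 0.717996.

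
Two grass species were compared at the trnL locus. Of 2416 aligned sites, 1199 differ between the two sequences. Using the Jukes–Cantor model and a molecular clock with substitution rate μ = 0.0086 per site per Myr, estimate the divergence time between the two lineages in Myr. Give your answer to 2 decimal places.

47.26

p = 1199/2416 ≈ 0.496275.
d = −(3/4) ln(1 − 4p/3) = −0.75 ln(1 − 0.6617) = −0.75 ln(0.3383)
  = −0.75 × (-1.083822) = 0.812867 substitutions/site.
Under a molecular clock d = 2μt, so t = d/(2μ) = 0.812867 / (2 × 0.0086) = 47.26 Myr.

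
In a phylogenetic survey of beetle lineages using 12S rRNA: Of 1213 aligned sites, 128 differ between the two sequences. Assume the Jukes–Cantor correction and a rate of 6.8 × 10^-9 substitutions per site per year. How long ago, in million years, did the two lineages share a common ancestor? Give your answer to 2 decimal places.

8.36

p = 128/1213 ≈ 0.105523.
d = −(3/4) ln(1 − 4p/3) = −0.75 ln(1 − 0.140697) = −0.75 ln(0.859303)
  = −0.75 × (-0.151634) = 0.113726 substitutions/site.
Under a molecular clock d = 2μt, so t = d/(2μ) = 0.113726 / (2 × 6.8 × 10^-9) = 8.36 million years.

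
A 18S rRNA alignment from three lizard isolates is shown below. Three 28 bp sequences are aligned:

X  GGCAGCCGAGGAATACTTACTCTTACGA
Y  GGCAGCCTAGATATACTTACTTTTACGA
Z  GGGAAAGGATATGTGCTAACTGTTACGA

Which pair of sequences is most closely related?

X–Y: 4/28 differ, p = 0.143, d = 0.158.
X–Z: 11/28 differ, p = 0.393, d = 0.556.
Y–Z: 10/28 differ, p = 0.357, d = 0.485.
The smallest distance is between X and Y.

X and Y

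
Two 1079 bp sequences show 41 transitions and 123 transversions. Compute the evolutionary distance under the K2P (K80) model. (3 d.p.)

0.170

P = 41/1079 ≈ 0.037998 and Q = 123/1079 ≈ 0.113994.
Under the Kimura two-parameter model, d = −½ ln(1 − 2P − Q) − ¼ ln(1 − 2Q).
1 − 2P − Q = 0.81001, giving −½ ln(0.81001) = 0.105354.
1 − 2Q = 0.772012, giving −¼ ln(0.772012) = 0.064689.
d = 0.105354 + 0.064689 = 0.170043.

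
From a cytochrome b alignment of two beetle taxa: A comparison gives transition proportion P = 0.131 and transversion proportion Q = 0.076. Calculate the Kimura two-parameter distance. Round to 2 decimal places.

0.25

Under the Kimura two-parameter model, d = −½ ln(1 − 2P − Q) − ¼ ln(1 − 2Q).
1 − 2P − Q = 0.662, giving −½ ln(0.662) = 0.206245.
1 − 2Q = 0.848, giving −¼ ln(0.848) = 0.041219.
d = 0.206245 + 0.041219 = 0.247464.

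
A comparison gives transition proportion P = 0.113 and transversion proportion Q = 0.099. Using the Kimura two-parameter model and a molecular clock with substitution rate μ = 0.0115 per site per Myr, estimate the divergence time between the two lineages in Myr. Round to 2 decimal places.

Under the Kimura two-parameter model, d = −½ ln(1 − 2P − Q) − ¼ ln(1 − 2Q).
1 − 2P − Q = 0.675, giving −½ ln(0.675) = 0.196521.
1 − 2Q = 0.802, giving −¼ ln(0.802) = 0.055162.
d = 0.196521 + 0.055162 = 0.251683.
Under a molecular clock d = 2μt, so t = d/(2μ) = 0.251683 / (2 × 0.0115) = 10.94 Myr.

10.94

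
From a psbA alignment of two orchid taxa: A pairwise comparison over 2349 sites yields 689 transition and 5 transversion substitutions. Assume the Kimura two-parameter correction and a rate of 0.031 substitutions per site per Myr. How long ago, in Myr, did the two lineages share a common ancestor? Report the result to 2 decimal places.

P = 689/2349 ≈ 0.293316 and Q = 5/2349 ≈ 0.002129.
Under the Kimura two-parameter model, d = −½ ln(1 − 2P − Q) − ¼ ln(1 − 2Q).
1 − 2P − Q = 0.411239, giving −½ ln(0.411239) = 0.444290.
1 − 2Q = 0.995742, giving −¼ ln(0.995742) = 0.001067.
d = 0.444290 + 0.001067 = 0.445357.
Under a molecular clock d = 2μt, so t = d/(2μ) = 0.445357 / (2 × 0.031) = 7.18 Myr.

7.18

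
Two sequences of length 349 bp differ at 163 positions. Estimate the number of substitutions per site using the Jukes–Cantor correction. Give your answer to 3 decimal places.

0.731

p = 163/349 ≈ 0.467049.
d = −(3/4) ln(1 − 4p/3) = −0.75 ln(1 − 0.622732) = −0.75 ln(0.377268)
  = −0.75 × (-0.974799) = 0.731099 substitutions/site.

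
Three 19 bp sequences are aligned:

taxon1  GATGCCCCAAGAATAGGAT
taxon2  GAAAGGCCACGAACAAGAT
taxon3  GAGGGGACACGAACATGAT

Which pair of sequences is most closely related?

taxon2 and taxon3

taxon1–taxon2: 7/19 differ, p = 0.368, d = 0.507.
taxon1–taxon3: 7/19 differ, p = 0.368, d = 0.507.
taxon2–taxon3: 4/19 differ, p = 0.211, d = 0.247.
The smallest distance is between taxon2 and taxon3.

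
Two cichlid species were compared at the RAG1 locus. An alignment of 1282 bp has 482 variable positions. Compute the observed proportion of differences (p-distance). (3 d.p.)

p = 482/1282 = 0.375975… ≈ 0.376 (to 3 d.p.).

0.376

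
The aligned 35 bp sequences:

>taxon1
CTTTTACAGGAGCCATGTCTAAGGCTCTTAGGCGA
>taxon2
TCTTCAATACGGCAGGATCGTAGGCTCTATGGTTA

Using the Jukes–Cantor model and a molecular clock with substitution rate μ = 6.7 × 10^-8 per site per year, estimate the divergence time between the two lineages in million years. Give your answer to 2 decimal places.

6.48

The sequences differ at 18 of 35 sites, so p = 18/35 ≈ 0.514286.
d = −(3/4) ln(1 − 4p/3) = −0.75 ln(1 − 0.685715) = −0.75 ln(0.314285)
  = −0.75 × (-1.157455) = 0.868091 substitutions/site.
Under a molecular clock d = 2μt, so t = d/(2μ) = 0.868091 / (2 × 6.7 × 10^-8) = 6.48 million years.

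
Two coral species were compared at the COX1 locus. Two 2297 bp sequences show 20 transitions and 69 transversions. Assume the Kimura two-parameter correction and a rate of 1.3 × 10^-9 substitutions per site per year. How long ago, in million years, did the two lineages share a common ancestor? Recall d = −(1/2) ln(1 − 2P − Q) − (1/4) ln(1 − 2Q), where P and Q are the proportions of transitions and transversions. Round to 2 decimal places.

15.31

P = 20/2297 ≈ 0.008707 and Q = 69/2297 ≈ 0.030039.
Under the Kimura two-parameter model, d = −½ ln(1 − 2P − Q) − ¼ ln(1 − 2Q).
1 − 2P − Q = 0.952547, giving −½ ln(0.952547) = 0.024308.
1 − 2Q = 0.939922, giving −¼ ln(0.939922) = 0.015490.
d = 0.024308 + 0.015490 = 0.039798.
Under a molecular clock d = 2μt, so t = d/(2μ) = 0.039798 / (2 × 1.3 × 10^-9) = 15.31 million years.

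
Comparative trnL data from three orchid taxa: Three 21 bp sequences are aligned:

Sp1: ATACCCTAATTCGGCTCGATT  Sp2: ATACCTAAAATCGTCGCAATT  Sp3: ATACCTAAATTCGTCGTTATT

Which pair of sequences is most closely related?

Sp1–Sp2: 6/21 differ, p = 0.286, d = 0.360.
Sp1–Sp3: 6/21 differ, p = 0.286, d = 0.360.
Sp2–Sp3: 3/21 differ, p = 0.143, d = 0.158.
The smallest distance is between Sp2 and Sp3.

Sp2 and Sp3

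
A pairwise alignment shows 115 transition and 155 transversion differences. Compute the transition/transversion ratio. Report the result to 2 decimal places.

0.74

R = 115/155 = 0.741935… ≈ 0.74 (to 2 d.p.).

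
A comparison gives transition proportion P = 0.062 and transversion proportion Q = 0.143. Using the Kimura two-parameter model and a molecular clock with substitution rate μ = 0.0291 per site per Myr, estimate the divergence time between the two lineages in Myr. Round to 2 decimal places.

Under the Kimura two-parameter model, d = −½ ln(1 − 2P − Q) − ¼ ln(1 − 2Q).
1 − 2P − Q = 0.733, giving −½ ln(0.733) = 0.155305.
1 − 2Q = 0.714, giving −¼ ln(0.714) = 0.084218.
d = 0.155305 + 0.084218 = 0.239523.
Under a molecular clock d = 2μt, so t = d/(2μ) = 0.239523 / (2 × 0.0291) = 4.12 Myr.

4.12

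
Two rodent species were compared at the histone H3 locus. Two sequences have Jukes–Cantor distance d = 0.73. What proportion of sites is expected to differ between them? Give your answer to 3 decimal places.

p = (3/4)(1 − e^(−4d/3)) = 0.75 × (1 − e^(-0.973333)) = 0.75 × (1 − 0.377822) = 0.466634.

0.467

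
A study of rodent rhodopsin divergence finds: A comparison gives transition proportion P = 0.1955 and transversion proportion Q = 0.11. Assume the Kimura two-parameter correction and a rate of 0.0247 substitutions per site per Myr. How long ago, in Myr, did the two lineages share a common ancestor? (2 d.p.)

8.29

Under the Kimura two-parameter model, d = −½ ln(1 − 2P − Q) − ¼ ln(1 − 2Q).
1 − 2P − Q = 0.499, giving −½ ln(0.499) = 0.347575.
1 − 2Q = 0.78, giving −¼ ln(0.78) = 0.062115.
d = 0.347575 + 0.062115 = 0.409690.
Under a molecular clock d = 2μt, so t = d/(2μ) = 0.409690 / (2 × 0.0247) = 8.29 Myr.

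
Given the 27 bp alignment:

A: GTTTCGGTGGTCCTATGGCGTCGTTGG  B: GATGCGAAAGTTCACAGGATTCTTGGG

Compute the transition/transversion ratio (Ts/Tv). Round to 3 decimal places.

0.300

Transitions are A↔G and C↔T; transversions are all other mismatches.
Transitions: 3. Transversions: 10.
R = 3/10 = 0.300.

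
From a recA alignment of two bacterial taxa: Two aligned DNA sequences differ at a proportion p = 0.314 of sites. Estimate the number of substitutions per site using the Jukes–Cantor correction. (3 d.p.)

d = −(3/4) ln(1 − 4p/3) = −0.75 ln(1 − 0.418667) = −0.75 ln(0.581333)
  = −0.75 × (-0.542432) = 0.406824 substitutions/site.

0.407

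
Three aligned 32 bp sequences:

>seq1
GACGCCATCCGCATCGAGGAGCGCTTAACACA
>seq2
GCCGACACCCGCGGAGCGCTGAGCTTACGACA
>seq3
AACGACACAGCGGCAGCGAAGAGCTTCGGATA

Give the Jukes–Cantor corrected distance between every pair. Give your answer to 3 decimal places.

d(seq1,seq2) = 0.520, d(seq1,seq3) = 0.924, d(seq2,seq3) = 0.520

seq1–seq2: 12/32 sites differ → p = 0.375, d = −0.75 ln(1 − 0.5) = 0.519860 ≈ 0.520.
seq1–seq3: 17/32 sites differ → p = 0.53125, d = −0.75 ln(1 − 0.708333) = 0.924107 ≈ 0.924.
seq2–seq3: 12/32 sites differ → p = 0.375, d = −0.75 ln(1 − 0.5) = 0.519860 ≈ 0.520.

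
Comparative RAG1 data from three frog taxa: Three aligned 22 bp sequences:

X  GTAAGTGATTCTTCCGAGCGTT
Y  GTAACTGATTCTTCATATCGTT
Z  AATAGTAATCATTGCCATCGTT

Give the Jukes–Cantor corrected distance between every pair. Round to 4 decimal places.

X–Y: 4/22 sites differ → p ≈ 0.181818, d = −0.75 ln(1 − 0.242424) = 0.208224 ≈ 0.2082.
X–Z: 9/22 sites differ → p ≈ 0.409091, d = −0.75 ln(1 − 0.545455) = 0.591344 ≈ 0.5913.
Y–Z: 10/22 sites differ → p ≈ 0.454545, d = −0.75 ln(1 − 0.60606) = 0.698667 ≈ 0.6987.

d(X,Y) = 0.2082, d(X,Z) = 0.5913, d(Y,Z) = 0.6987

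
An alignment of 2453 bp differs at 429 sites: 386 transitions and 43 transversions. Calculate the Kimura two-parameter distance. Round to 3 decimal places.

0.211

P = 386/2453 ≈ 0.157358 and Q = 43/2453 ≈ 0.01753.
Under the Kimura two-parameter model, d = −½ ln(1 − 2P − Q) − ¼ ln(1 − 2Q).
1 − 2P − Q = 0.667754, giving −½ ln(0.667754) = 0.201918.
1 − 2Q = 0.96494, giving −¼ ln(0.96494) = 0.008922.
d = 0.201918 + 0.008922 = 0.210840.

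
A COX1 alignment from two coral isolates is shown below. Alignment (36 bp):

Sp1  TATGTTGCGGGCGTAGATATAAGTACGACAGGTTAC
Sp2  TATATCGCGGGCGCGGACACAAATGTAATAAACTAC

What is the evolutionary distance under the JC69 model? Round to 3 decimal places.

0.548

The sequences differ at 14 of 36 sites, so p = 14/36 ≈ 0.388889.
d = −(3/4) ln(1 − 4p/3) = −0.75 ln(1 − 0.518519) = −0.75 ln(0.481481)
  = −0.75 × (-0.730889) = 0.548167 substitutions/site.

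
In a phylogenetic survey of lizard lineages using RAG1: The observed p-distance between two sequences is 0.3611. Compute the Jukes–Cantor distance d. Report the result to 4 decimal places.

0.4926

d = −(3/4) ln(1 − 4p/3) = −0.75 ln(1 − 0.481467) = −0.75 ln(0.518533)
  = −0.75 × (-0.656752) = 0.492564 substitutions/site.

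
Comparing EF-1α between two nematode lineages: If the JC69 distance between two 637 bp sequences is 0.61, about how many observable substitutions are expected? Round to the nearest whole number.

Invert JC69: p = (3/4)(1 − e^(−4d/3)) = 0.75 × (1 − e^(-0.813333)) = 0.75 × (1 − 0.443378) = 0.417467.
Expected differing sites = pL ≈ 0.417467 × 637 = 265.926479 ≈ 266.

266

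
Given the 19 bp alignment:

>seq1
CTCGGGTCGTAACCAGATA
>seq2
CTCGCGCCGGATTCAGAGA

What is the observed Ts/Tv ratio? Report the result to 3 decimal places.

0.500

Transitions are A↔G and C↔T; transversions are all other mismatches.
Transitions: 2. Transversions: 4.
R = 2/4 = 0.500.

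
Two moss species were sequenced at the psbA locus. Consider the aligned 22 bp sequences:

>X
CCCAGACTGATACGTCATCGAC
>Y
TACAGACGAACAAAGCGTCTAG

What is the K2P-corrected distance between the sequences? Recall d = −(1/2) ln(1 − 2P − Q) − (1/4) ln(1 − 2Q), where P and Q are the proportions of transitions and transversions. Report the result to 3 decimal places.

0.847

Of 22 sites, 5 differences are transitions and 6 are transversions, so P = 5/22 ≈ 0.227273 and Q = 6/22 ≈ 0.272727.
Under the Kimura two-parameter model, d = −½ ln(1 − 2P − Q) − ¼ ln(1 − 2Q).
1 − 2P − Q = 0.272727, giving −½ ln(0.272727) = 0.649642.
1 − 2Q = 0.454546, giving −¼ ln(0.454546) = 0.197114.
d = 0.649642 + 0.197114 = 0.846756.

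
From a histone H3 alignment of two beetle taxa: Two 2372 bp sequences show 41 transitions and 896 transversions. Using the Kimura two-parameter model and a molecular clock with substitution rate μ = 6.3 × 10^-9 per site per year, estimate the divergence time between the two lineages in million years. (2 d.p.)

49.04

P = 41/2372 ≈ 0.017285 and Q = 896/2372 ≈ 0.37774.
Under the Kimura two-parameter model, d = −½ ln(1 − 2P − Q) − ¼ ln(1 − 2Q).
1 − 2P − Q = 0.58769, giving −½ ln(0.58769) = 0.265778.
1 − 2Q = 0.24452, giving −¼ ln(0.24452) = 0.352115.
d = 0.265778 + 0.352115 = 0.617893.
Under a molecular clock d = 2μt, so t = d/(2μ) = 0.617893 / (2 × 6.3 × 10^-9) = 49.04 million years.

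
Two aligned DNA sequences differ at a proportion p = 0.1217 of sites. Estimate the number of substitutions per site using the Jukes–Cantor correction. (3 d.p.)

0.133

d = −(3/4) ln(1 − 4p/3) = −0.75 ln(1 − 0.162267) = −0.75 ln(0.837733)
  = −0.75 × (-0.177056) = 0.132792 substitutions/site.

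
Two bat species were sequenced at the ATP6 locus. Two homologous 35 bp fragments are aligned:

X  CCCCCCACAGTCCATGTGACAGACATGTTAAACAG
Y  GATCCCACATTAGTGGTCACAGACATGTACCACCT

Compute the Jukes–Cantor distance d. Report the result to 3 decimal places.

The sequences differ at 14 of 35 sites, so p = 14/35 = 0.4.
d = −(3/4) ln(1 − 4p/3) = −0.75 ln(1 − 0.533333) = −0.75 ln(0.466667)
  = −0.75 × (-0.762139) = 0.571604 substitutions/site.

0.572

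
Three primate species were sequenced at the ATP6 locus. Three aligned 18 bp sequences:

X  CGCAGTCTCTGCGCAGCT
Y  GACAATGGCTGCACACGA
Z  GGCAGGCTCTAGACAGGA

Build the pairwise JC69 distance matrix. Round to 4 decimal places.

d(X,Y) = 0.8240, d(X,Z) = 0.5482, d(Y,Z) = 0.6735

X–Y: 9/18 sites differ → p = 0.5, d = −0.75 ln(1 − 0.666667) = 0.823960 ≈ 0.8240.
X–Z: 7/18 sites differ → p ≈ 0.388889, d = −0.75 ln(1 − 0.518519) = 0.548166 ≈ 0.5482.
Y–Z: 8/18 sites differ → p ≈ 0.444444, d = −0.75 ln(1 − 0.592592) = 0.673455 ≈ 0.6735.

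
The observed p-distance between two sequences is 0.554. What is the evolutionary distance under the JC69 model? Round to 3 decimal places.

d = −(3/4) ln(1 − 4p/3) = −0.75 ln(1 − 0.738667) = −0.75 ln(0.261333)
  = −0.75 × (-1.341960) = 1.006470 substitutions/site.

1.006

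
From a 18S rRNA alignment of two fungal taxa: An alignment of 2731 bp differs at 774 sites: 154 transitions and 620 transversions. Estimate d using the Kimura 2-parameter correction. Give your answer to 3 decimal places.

0.359

P = 154/2731 ≈ 0.05639 and Q = 620/2731 ≈ 0.227023.
Under the Kimura two-parameter model, d = −½ ln(1 − 2P − Q) − ¼ ln(1 − 2Q).
1 − 2P − Q = 0.660197, giving −½ ln(0.660197) = 0.207609.
1 − 2Q = 0.545954, giving −¼ ln(0.545954) = 0.151305.
d = 0.207609 + 0.151305 = 0.358914.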